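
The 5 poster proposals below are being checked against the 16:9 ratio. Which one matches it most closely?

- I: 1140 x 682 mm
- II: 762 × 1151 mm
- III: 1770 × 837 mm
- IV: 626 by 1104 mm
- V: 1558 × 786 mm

Ratios (long/short): I ≈ 1.672; II ≈ 1.510; III ≈ 2.115; IV ≈ 1.764; V ≈ 1.982.
16:9 ≈ 1.778; option IV is nearest (Δ 0.014).

IV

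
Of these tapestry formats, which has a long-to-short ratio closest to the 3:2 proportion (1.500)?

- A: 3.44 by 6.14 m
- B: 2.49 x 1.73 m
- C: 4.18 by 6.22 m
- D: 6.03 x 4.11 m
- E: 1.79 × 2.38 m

Ratios (long/short): A ≈ 1.785; B ≈ 1.439; C ≈ 1.488; D ≈ 1.467; E ≈ 1.330.
3:2 ≈ 1.500; option C is nearest (Δ 0.012).

C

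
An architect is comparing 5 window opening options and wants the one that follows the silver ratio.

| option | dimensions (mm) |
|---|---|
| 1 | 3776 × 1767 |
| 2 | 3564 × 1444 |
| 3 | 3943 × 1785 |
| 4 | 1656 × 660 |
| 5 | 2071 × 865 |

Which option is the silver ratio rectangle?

5

Target silver ratio ≈ 2.414.
1: 2.137 (Δ0.277)  2: 2.468 (Δ0.054)  3: 2.209 (Δ0.205)  4: 2.509 (Δ0.095)  5: 2.394 (Δ0.020)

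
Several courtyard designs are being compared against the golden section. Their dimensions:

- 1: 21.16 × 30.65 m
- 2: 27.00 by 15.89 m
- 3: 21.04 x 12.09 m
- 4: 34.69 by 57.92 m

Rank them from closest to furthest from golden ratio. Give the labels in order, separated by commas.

1: 30.65/21.16 ≈ 1.448 → |1.448 − 1.618| = 0.170
2: 27.00/15.89 ≈ 1.699 → |1.699 − 1.618| = 0.081
3: 21.04/12.09 ≈ 1.740 → |1.740 − 1.618| = 0.122
4: 57.92/34.69 ≈ 1.670 → |1.670 − 1.618| = 0.052

4, 2, 3, 1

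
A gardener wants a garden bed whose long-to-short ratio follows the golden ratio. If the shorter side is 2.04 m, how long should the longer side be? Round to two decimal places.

golden ratio ≈ 1.61803.
Longer side = 2.04 × 1.61803 ≈ 3.3008 → 3.30 m.

3.30 m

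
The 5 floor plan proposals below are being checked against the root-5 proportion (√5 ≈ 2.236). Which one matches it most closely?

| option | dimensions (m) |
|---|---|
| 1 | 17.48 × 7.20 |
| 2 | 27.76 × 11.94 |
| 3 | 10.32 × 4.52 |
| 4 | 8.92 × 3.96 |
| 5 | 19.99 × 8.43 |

4

Target root-5 ≈ 2.236.
1: 2.428 (Δ0.192)  2: 2.325 (Δ0.089)  3: 2.283 (Δ0.047)  4: 2.253 (Δ0.017)  5: 2.371 (Δ0.135)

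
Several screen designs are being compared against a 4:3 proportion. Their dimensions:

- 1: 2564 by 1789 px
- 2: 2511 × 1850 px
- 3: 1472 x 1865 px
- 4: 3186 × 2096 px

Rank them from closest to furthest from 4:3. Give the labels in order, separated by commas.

2, 3, 1, 4

1: 2564/1789 ≈ 1.433 → |1.433 − 1.333| = 0.100
2: 2511/1850 ≈ 1.357 → |1.357 − 1.333| = 0.024
3: 1865/1472 ≈ 1.267 → |1.267 − 1.333| = 0.066
4: 3186/2096 ≈ 1.520 → |1.520 − 1.333| = 0.187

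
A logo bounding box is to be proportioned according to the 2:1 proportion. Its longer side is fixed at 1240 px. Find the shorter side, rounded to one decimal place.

2:1 = 2.00000.
Shorter side = 1240 ÷ 2.00000 ≈ 620.000 → 620.0 px.

620.0 px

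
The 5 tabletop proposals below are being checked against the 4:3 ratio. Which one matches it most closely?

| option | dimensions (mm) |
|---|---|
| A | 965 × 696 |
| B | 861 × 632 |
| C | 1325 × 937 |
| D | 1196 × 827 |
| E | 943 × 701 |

Ratios (long/short): A ≈ 1.386; B ≈ 1.362; C ≈ 1.414; D ≈ 1.446; E ≈ 1.345.
4:3 ≈ 1.333; option E is nearest (Δ 0.012).

E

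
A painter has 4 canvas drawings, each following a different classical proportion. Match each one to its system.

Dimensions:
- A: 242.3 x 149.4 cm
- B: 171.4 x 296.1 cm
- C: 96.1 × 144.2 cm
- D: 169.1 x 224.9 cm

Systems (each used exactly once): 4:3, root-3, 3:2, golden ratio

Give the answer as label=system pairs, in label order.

Ratios: A ≈ 1.622; B ≈ 1.728; C ≈ 1.501; D ≈ 1.330.
Targets: 4:3 ≈ 1.333; root-3 ≈ 1.732; 3:2 ≈ 1.500; golden ratio ≈ 1.618.

A=golden ratio, B=root-3, C=3:2, D=4:3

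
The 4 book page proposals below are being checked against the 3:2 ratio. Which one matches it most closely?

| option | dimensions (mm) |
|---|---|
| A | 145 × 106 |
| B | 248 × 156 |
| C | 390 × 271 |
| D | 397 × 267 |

Ratios (long/short): A ≈ 1.368; B ≈ 1.590; C ≈ 1.439; D ≈ 1.487.
3:2 ≈ 1.500; option D is nearest (Δ 0.013).

D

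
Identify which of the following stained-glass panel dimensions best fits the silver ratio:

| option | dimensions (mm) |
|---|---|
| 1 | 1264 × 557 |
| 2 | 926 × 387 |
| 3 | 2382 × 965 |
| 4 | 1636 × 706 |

Ratios (long/short): 1 ≈ 2.269; 2 ≈ 2.393; 3 ≈ 2.468; 4 ≈ 2.317.
silver ratio ≈ 2.414; option 2 is nearest (Δ 0.021).

2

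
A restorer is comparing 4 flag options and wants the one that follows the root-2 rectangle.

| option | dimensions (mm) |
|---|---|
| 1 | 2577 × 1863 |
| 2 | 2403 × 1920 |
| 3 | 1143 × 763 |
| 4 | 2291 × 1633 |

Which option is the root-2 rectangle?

4

Ratios (long/short): 1 ≈ 1.383; 2 ≈ 1.252; 3 ≈ 1.498; 4 ≈ 1.403.
root-2 ≈ 1.414; option 4 is nearest (Δ 0.011).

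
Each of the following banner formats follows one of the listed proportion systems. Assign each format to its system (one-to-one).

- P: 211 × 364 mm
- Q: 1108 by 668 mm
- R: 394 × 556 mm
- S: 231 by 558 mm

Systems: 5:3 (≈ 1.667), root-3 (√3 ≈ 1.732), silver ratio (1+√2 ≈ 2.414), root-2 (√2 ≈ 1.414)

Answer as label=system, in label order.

P=root-3, Q=5:3, R=root-2, S=silver ratio

Ratios: P ≈ 1.725; Q ≈ 1.659; R ≈ 1.411; S ≈ 2.416.
Targets: 5:3 ≈ 1.667; root-3 ≈ 1.732; silver ratio ≈ 2.414; root-2 ≈ 1.414.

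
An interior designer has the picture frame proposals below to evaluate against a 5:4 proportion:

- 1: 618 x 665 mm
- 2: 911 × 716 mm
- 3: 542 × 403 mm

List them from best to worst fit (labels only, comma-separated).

2, 3, 1

Ratios: 1 = 665 / 618 ≈ 1.076; 2 = 911 / 716 ≈ 1.272; 3 = 542 / 403 ≈ 1.345.
|Δ from 1.250|: 1 0.174; 2 0.022; 3 0.095.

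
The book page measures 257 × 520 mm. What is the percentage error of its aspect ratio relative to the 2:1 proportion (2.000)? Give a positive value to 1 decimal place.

Ratio = 520 / 257 ≈ 2.0233.
Ideal 2:1 = 2.0000. |2.0233 − 2.0000| / 2.0000 ≈ 1.16% → 1.2%.

1.2%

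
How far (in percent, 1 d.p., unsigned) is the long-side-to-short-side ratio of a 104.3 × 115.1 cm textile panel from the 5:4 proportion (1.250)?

Ratio = 115.1 / 104.3 ≈ 1.1035.
Ideal 5:4 = 1.2500. |1.1035 − 1.2500| / 1.2500 ≈ 11.72% → 11.7%.

11.7%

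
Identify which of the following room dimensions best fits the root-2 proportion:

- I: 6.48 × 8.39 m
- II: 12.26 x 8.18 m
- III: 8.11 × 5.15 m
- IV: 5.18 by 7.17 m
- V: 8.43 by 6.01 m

Target root-2 ≈ 1.414.
I: 1.295 (Δ0.119)  II: 1.499 (Δ0.085)  III: 1.575 (Δ0.161)  IV: 1.384 (Δ0.030)  V: 1.403 (Δ0.011)

V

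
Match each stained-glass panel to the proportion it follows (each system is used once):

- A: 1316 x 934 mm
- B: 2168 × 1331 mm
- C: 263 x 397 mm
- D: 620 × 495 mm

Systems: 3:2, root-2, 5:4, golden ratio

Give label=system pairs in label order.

A = 1316/934 ≈ 1.409 → root-2 (1.414)
B = 2168/1331 ≈ 1.629 → golden ratio (1.618)
C = 397/263 ≈ 1.510 → 3:2 (1.500)
D = 620/495 ≈ 1.253 → 5:4 (1.250)

A=root-2, B=golden ratio, C=3:2, D=5:4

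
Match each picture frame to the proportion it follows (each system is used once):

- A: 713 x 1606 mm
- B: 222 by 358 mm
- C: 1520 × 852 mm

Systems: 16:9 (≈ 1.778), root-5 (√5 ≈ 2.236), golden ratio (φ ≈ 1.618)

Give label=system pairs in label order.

A=root-5, B=golden ratio, C=16:9

A = 1606/713 ≈ 2.252 → root-5 (2.236)
B = 358/222 ≈ 1.613 → golden ratio (1.618)
C = 1520/852 ≈ 1.784 → 16:9 (1.778)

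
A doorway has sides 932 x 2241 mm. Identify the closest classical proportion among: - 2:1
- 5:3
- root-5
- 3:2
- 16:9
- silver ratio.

2241/932 ≈ 2.405. Nearest candidates are silver ratio (2.414, off by 0.009) and root-5 (2.236, off by 0.169).

silver ratio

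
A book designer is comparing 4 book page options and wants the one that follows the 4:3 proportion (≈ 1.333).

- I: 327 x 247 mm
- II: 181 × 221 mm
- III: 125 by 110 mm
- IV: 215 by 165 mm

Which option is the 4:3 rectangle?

Target 4:3 ≈ 1.333.
I: 1.324 (Δ0.009)  II: 1.221 (Δ0.112)  III: 1.136 (Δ0.197)  IV: 1.303 (Δ0.030)

I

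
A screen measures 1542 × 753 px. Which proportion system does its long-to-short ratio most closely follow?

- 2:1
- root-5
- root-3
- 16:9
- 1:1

2:1

Ratio = 1542 / 753 ≈ 2.048.
Distances: 2:1 2.000 (Δ 0.048); root-5 2.236 (Δ 0.188); root-3 1.732 (Δ 0.316); 16:9 1.778 (Δ 0.270); 1:1 1.000 (Δ 1.048).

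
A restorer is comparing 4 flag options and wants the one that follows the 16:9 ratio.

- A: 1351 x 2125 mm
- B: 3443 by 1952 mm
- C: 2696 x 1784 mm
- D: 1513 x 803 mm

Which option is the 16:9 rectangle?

B

Target 16:9 ≈ 1.778.
A: 1.573 (Δ0.205)  B: 1.764 (Δ0.014)  C: 1.511 (Δ0.267)  D: 1.884 (Δ0.106)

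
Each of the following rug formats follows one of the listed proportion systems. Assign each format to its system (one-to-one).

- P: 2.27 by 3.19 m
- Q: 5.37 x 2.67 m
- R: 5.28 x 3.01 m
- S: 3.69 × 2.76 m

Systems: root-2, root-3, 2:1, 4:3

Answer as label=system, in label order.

P=root-2, Q=2:1, R=root-3, S=4:3

P = 3.19/2.27 ≈ 1.405 → root-2 (1.414)
Q = 5.37/2.67 ≈ 2.011 → 2:1 (2.000)
R = 5.28/3.01 ≈ 1.754 → root-3 (1.732)
S = 3.69/2.76 ≈ 1.337 → 4:3 (1.333)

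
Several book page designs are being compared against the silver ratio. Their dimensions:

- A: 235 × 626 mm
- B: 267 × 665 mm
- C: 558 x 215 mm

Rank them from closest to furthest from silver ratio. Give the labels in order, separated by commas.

A: 626/235 ≈ 2.664 → |2.664 − 2.414| = 0.250
B: 665/267 ≈ 2.491 → |2.491 − 2.414| = 0.077
C: 558/215 ≈ 2.595 → |2.595 − 2.414| = 0.181

B, C, A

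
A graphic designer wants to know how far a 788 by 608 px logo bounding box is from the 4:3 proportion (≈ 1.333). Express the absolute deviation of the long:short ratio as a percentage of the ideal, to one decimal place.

2.8%

Ratio = 788 / 608 ≈ 1.2961.
Ideal 4:3 ≈ 1.3333. |1.2961 − 1.3333| / 1.3333 ≈ 2.79% → 2.8%.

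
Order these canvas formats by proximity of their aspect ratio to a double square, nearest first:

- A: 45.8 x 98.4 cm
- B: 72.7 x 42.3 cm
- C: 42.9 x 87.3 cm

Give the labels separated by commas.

C, A, B

A: 98.4/45.8 ≈ 2.148 → |2.148 − 2.000| = 0.148
B: 72.7/42.3 ≈ 1.719 → |1.719 − 2.000| = 0.281
C: 87.3/42.9 ≈ 2.035 → |2.035 − 2.000| = 0.035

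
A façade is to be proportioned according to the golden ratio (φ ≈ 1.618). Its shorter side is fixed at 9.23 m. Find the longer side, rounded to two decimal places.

14.93 m

golden ratio ≈ 1.61803.
Longer side = 9.23 × 1.61803 ≈ 14.9344 → 14.93 m.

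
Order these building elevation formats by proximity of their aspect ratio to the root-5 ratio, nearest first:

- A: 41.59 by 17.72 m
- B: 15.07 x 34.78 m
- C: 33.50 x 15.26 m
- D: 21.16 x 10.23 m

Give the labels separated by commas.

C, B, A, D

Ratios: A = 41.59 / 17.72 ≈ 2.347; B = 34.78 / 15.07 ≈ 2.308; C = 33.50 / 15.26 ≈ 2.195; D = 21.16 / 10.23 ≈ 2.068.
|Δ from 2.236|: A 0.111; B 0.072; C 0.041; D 0.168.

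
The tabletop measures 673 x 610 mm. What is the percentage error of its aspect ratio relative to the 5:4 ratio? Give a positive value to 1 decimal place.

11.7%

Ratio = 673 / 610 ≈ 1.1033.
Ideal 5:4 = 1.2500. |1.1033 − 1.2500| / 1.2500 ≈ 11.74% → 11.7%.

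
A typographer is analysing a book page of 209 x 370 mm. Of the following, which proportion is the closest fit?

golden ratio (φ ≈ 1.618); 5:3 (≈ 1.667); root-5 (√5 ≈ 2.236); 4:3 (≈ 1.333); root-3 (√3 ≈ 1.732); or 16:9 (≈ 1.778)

Ratio = 370 / 209 ≈ 1.770.
Distances: golden ratio 1.618 (Δ 0.152); 5:3 1.667 (Δ 0.103); root-5 2.236 (Δ 0.466); 4:3 1.333 (Δ 0.437); root-3 1.732 (Δ 0.038); 16:9 1.778 (Δ 0.008).

16:9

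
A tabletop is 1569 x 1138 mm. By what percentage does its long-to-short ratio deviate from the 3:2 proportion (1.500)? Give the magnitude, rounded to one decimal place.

8.1%

Ratio = 1569 / 1138 ≈ 1.3787.
Ideal 3:2 = 1.5000. |1.3787 − 1.5000| / 1.5000 ≈ 8.09% → 8.1%.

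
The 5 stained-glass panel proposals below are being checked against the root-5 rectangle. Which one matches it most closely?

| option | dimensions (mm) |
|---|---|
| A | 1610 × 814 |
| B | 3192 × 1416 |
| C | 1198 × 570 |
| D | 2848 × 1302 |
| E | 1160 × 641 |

B

Ratios (long/short): A ≈ 1.978; B ≈ 2.254; C ≈ 2.102; D ≈ 2.187; E ≈ 1.810.
root-5 ≈ 2.236; option B is nearest (Δ 0.018).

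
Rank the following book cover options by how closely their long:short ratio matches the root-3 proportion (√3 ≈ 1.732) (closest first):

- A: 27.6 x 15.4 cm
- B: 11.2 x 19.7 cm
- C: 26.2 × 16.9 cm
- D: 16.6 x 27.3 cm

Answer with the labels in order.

B, A, D, C

Ratios: A = 27.6 / 15.4 ≈ 1.792; B = 19.7 / 11.2 ≈ 1.759; C = 26.2 / 16.9 ≈ 1.550; D = 27.3 / 16.6 ≈ 1.645.
|Δ from 1.732|: A 0.060; B 0.027; C 0.182; D 0.087.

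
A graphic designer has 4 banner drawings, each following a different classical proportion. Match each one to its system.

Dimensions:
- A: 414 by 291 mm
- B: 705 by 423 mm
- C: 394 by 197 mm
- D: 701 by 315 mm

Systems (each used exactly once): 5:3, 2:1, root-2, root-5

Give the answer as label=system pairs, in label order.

A=root-2, B=5:3, C=2:1, D=root-5

A = 414/291 ≈ 1.423 → root-2 (1.414)
B = 705/423 ≈ 1.667 → 5:3 (1.667)
C = 394/197 ≈ 2.000 → 2:1 (2.000)
D = 701/315 ≈ 2.225 → root-5 (2.236)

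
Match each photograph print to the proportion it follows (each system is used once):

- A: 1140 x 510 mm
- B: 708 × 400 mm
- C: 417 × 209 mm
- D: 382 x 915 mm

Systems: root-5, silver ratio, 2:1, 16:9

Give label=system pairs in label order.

A=root-5, B=16:9, C=2:1, D=silver ratio

A = 1140/510 ≈ 2.235 → root-5 (2.236)
B = 708/400 ≈ 1.770 → 16:9 (1.778)
C = 417/209 ≈ 1.995 → 2:1 (2.000)
D = 915/382 ≈ 2.395 → silver ratio (2.414)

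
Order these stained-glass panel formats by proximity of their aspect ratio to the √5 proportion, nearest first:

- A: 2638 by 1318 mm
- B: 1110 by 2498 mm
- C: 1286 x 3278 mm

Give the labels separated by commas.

Ratios: A = 2638 / 1318 ≈ 2.002; B = 2498 / 1110 ≈ 2.250; C = 3278 / 1286 ≈ 2.549.
|Δ from 2.236|: A 0.234; B 0.014; C 0.313.

B, A, C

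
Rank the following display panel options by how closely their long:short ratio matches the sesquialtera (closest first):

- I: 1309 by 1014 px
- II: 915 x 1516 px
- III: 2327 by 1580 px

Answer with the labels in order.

III, II, I

Ratios: I = 1309 / 1014 ≈ 1.291; II = 1516 / 915 ≈ 1.657; III = 2327 / 1580 ≈ 1.473.
|Δ from 1.500|: I 0.209; II 0.157; III 0.027.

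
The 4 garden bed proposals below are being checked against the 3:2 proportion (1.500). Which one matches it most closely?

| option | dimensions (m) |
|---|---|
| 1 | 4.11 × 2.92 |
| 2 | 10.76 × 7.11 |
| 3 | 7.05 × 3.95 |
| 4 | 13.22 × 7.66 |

2

Ratios (long/short): 1 ≈ 1.408; 2 ≈ 1.513; 3 ≈ 1.785; 4 ≈ 1.726.
3:2 ≈ 1.500; option 2 is nearest (Δ 0.013).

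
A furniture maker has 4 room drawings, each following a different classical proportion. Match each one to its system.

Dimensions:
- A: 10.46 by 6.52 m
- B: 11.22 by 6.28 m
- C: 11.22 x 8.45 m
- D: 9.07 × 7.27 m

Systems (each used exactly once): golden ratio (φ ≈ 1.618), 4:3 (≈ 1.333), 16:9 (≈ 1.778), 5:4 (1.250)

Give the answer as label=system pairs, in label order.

A=golden ratio, B=16:9, C=4:3, D=5:4

A = 10.46/6.52 ≈ 1.604 → golden ratio (1.618)
B = 11.22/6.28 ≈ 1.787 → 16:9 (1.778)
C = 11.22/8.45 ≈ 1.328 → 4:3 (1.333)
D = 9.07/7.27 ≈ 1.248 → 5:4 (1.250)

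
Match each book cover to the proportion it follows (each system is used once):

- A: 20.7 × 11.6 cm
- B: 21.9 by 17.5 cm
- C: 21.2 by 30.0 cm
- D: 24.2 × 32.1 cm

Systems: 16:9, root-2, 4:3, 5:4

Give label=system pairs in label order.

A=16:9, B=5:4, C=root-2, D=4:3

Ratios: A ≈ 1.784; B ≈ 1.251; C ≈ 1.415; D ≈ 1.326.
Targets: 16:9 ≈ 1.778; root-2 ≈ 1.414; 4:3 ≈ 1.333; 5:4 ≈ 1.250.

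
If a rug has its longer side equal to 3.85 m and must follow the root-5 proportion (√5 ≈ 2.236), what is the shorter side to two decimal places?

1.72 m

root-5 ≈ 2.23607.
Shorter side = 3.85 ÷ 2.23607 ≈ 1.7218 → 1.72 m.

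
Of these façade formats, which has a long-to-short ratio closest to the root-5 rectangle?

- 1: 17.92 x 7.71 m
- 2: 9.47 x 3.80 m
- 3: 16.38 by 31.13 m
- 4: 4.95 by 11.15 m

Target root-5 ≈ 2.236.
1: 2.324 (Δ0.088)  2: 2.492 (Δ0.256)  3: 1.900 (Δ0.336)  4: 2.253 (Δ0.017)

4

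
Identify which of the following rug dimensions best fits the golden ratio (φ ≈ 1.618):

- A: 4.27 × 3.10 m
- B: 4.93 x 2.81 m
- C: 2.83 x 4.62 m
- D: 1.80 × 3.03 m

C

Target golden ratio ≈ 1.618.
A: 1.377 (Δ0.241)  B: 1.754 (Δ0.136)  C: 1.633 (Δ0.015)  D: 1.683 (Δ0.065)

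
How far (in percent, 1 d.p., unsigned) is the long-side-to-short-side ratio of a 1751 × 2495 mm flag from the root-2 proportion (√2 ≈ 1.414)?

Ratio = 2495 / 1751 ≈ 1.4249.
Ideal root-2 ≈ 1.4142. |1.4249 − 1.4142| / 1.4142 ≈ 0.76% → 0.8%.

0.8%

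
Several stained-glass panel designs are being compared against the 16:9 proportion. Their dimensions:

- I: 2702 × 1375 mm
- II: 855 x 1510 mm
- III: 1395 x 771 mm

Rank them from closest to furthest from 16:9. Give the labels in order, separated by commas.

I: 2702/1375 ≈ 1.965 → |1.965 − 1.778| = 0.187
II: 1510/855 ≈ 1.766 → |1.766 − 1.778| = 0.012
III: 1395/771 ≈ 1.809 → |1.809 − 1.778| = 0.031

II, III, I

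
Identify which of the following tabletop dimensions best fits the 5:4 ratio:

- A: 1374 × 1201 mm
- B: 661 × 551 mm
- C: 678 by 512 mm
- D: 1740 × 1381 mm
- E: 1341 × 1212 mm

Target 5:4 ≈ 1.250.
A: 1.144 (Δ0.106)  B: 1.200 (Δ0.050)  C: 1.324 (Δ0.074)  D: 1.260 (Δ0.010)  E: 1.106 (Δ0.144)

D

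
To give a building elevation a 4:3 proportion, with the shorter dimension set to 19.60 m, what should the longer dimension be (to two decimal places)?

4:3 ≈ 1.33333.
Longer side = 19.60 × 1.33333 ≈ 26.1333 → 26.13 m.

26.13 m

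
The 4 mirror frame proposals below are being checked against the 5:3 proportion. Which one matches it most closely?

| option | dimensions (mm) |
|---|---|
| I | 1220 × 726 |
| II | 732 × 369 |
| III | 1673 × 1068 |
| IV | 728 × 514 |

I

Ratios (long/short): I ≈ 1.680; II ≈ 1.984; III ≈ 1.566; IV ≈ 1.416.
5:3 ≈ 1.667; option I is nearest (Δ 0.013).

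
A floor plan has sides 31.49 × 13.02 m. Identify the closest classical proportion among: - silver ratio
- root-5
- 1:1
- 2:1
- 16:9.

Ratio = 31.49 / 13.02 ≈ 2.419.
Distances: silver ratio 2.414 (Δ 0.005); root-5 2.236 (Δ 0.183); 1:1 1.000 (Δ 1.419); 2:1 2.000 (Δ 0.419); 16:9 1.778 (Δ 0.641).

silver ratio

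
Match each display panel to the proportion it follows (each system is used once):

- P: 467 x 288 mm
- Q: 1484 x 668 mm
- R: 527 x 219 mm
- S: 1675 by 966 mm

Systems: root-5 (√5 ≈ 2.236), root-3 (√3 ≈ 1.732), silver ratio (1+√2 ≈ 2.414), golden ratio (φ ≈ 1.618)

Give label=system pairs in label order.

P=golden ratio, Q=root-5, R=silver ratio, S=root-3

P = 467/288 ≈ 1.622 → golden ratio (1.618)
Q = 1484/668 ≈ 2.222 → root-5 (2.236)
R = 527/219 ≈ 2.406 → silver ratio (2.414)
S = 1675/966 ≈ 1.734 → root-3 (1.732)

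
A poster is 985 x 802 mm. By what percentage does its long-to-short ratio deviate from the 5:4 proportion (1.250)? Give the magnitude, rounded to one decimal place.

Ratio = 985 / 802 ≈ 1.2282.
Ideal 5:4 = 1.2500. |1.2282 − 1.2500| / 1.2500 ≈ 1.74% → 1.7%.

1.7%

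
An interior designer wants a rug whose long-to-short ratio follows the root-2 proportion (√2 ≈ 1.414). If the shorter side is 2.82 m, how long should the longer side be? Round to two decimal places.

3.99 m

root-2 ≈ 1.41421.
Longer side = 2.82 × 1.41421 ≈ 3.9881 → 3.99 m.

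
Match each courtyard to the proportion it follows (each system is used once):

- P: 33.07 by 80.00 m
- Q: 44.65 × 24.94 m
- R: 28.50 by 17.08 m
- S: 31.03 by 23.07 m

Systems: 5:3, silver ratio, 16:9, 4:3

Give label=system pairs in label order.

P = 80.00/33.07 ≈ 2.419 → silver ratio (2.414)
Q = 44.65/24.94 ≈ 1.790 → 16:9 (1.778)
R = 28.50/17.08 ≈ 1.669 → 5:3 (1.667)
S = 31.03/23.07 ≈ 1.345 → 4:3 (1.333)

P=silver ratio, Q=16:9, R=5:3, S=4:3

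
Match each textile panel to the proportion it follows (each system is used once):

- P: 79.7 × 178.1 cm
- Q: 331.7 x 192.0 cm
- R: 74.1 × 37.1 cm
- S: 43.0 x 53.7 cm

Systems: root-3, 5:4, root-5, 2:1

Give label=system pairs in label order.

P = 178.1/79.7 ≈ 2.235 → root-5 (2.236)
Q = 331.7/192.0 ≈ 1.728 → root-3 (1.732)
R = 74.1/37.1 ≈ 1.997 → 2:1 (2.000)
S = 53.7/43.0 ≈ 1.249 → 5:4 (1.250)

P=root-5, Q=root-3, R=2:1, S=5:4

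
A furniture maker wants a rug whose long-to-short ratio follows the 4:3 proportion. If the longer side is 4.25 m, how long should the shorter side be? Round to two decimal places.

3.19 m

4:3 ≈ 1.33333.
Shorter side = 4.25 ÷ 1.33333 ≈ 3.1875 → 3.19 m.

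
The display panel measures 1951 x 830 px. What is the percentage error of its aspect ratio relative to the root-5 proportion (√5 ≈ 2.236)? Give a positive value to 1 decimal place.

5.1%

Ratio = 1951 / 830 ≈ 2.3506.
Ideal root-5 ≈ 2.2361. |2.3506 − 2.2361| / 2.2361 ≈ 5.12% → 5.1%.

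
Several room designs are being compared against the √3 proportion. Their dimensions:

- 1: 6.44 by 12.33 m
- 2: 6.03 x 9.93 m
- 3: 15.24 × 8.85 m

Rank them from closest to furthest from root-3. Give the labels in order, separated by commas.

Ratios: 1 = 12.33 / 6.44 ≈ 1.915; 2 = 9.93 / 6.03 ≈ 1.647; 3 = 15.24 / 8.85 ≈ 1.722.
|Δ from 1.732|: 1 0.183; 2 0.085; 3 0.010.

3, 2, 1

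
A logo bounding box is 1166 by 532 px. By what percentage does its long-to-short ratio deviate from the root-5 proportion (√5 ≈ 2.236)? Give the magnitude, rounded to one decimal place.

2.0%

Ratio = 1166 / 532 ≈ 2.1917.
Ideal root-5 ≈ 2.2361. |2.1917 − 2.2361| / 2.2361 ≈ 1.99% → 2.0%.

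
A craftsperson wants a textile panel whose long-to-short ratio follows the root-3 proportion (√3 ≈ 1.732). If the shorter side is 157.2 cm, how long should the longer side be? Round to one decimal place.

272.3 cm

root-3 ≈ 1.73205.
Longer side = 157.2 × 1.73205 ≈ 272.278 → 272.3 cm.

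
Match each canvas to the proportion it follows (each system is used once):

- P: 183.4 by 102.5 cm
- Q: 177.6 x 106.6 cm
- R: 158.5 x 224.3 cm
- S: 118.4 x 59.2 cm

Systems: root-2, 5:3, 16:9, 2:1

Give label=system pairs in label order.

Ratios: P ≈ 1.789; Q ≈ 1.666; R ≈ 1.415; S ≈ 2.000.
Targets: root-2 ≈ 1.414; 5:3 ≈ 1.667; 16:9 ≈ 1.778; 2:1 ≈ 2.000.

P=16:9, Q=5:3, R=root-2, S=2:1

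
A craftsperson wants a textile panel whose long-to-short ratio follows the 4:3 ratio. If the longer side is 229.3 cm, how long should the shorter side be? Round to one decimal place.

172.0 cm

4:3 ≈ 1.33333.
Shorter side = 229.3 ÷ 1.33333 ≈ 171.975 → 172.0 cm.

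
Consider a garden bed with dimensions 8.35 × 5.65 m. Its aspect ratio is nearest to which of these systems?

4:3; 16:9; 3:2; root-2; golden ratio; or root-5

3:2

8.35/5.65 ≈ 1.478. Nearest candidates are 3:2 (1.500, off by 0.022) and root-2 (1.414, off by 0.064).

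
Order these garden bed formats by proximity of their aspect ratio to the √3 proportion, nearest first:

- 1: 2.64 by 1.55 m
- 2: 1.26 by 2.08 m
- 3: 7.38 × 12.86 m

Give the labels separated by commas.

1: 2.64/1.55 ≈ 1.703 → |1.703 − 1.732| = 0.029
2: 2.08/1.26 ≈ 1.651 → |1.651 − 1.732| = 0.081
3: 12.86/7.38 ≈ 1.743 → |1.743 − 1.732| = 0.011

3, 1, 2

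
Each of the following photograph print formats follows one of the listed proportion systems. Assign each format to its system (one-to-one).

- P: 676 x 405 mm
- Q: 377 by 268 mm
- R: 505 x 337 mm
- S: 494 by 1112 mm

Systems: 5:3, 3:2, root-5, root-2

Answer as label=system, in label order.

P=5:3, Q=root-2, R=3:2, S=root-5

P = 676/405 ≈ 1.669 → 5:3 (1.667)
Q = 377/268 ≈ 1.407 → root-2 (1.414)
R = 505/337 ≈ 1.499 → 3:2 (1.500)
S = 1112/494 ≈ 2.251 → root-5 (2.236)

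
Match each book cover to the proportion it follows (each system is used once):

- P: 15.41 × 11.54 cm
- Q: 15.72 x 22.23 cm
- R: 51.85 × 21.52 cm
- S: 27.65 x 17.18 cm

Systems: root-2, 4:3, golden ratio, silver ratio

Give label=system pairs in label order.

P=4:3, Q=root-2, R=silver ratio, S=golden ratio

P = 15.41/11.54 ≈ 1.335 → 4:3 (1.333)
Q = 22.23/15.72 ≈ 1.414 → root-2 (1.414)
R = 51.85/21.52 ≈ 2.409 → silver ratio (2.414)
S = 27.65/17.18 ≈ 1.609 → golden ratio (1.618)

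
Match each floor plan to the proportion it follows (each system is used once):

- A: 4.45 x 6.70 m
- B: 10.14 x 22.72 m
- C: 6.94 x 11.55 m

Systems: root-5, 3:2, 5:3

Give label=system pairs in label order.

A = 6.70/4.45 ≈ 1.506 → 3:2 (1.500)
B = 22.72/10.14 ≈ 2.241 → root-5 (2.236)
C = 11.55/6.94 ≈ 1.664 → 5:3 (1.667)

A=3:2, B=root-5, C=5:3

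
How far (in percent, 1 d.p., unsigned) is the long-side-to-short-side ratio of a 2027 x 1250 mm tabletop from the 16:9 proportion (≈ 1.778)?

8.8%

Ratio = 2027 / 1250 ≈ 1.6216.
Ideal 16:9 ≈ 1.7778. |1.6216 − 1.7778| / 1.7778 ≈ 8.79% → 8.8%.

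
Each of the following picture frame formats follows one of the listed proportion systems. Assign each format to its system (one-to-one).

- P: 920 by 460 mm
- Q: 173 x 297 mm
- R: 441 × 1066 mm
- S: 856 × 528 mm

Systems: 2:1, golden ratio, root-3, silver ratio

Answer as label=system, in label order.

Ratios: P ≈ 2.000; Q ≈ 1.717; R ≈ 2.417; S ≈ 1.621.
Targets: 2:1 ≈ 2.000; golden ratio ≈ 1.618; root-3 ≈ 1.732; silver ratio ≈ 2.414.

P=2:1, Q=root-3, R=silver ratio, S=golden ratio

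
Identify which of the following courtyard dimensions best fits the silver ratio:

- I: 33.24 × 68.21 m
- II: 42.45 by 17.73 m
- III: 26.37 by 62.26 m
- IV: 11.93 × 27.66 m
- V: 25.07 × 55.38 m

Target silver ratio ≈ 2.414.
I: 2.052 (Δ0.362)  II: 2.394 (Δ0.020)  III: 2.361 (Δ0.053)  IV: 2.319 (Δ0.095)  V: 2.209 (Δ0.205)

II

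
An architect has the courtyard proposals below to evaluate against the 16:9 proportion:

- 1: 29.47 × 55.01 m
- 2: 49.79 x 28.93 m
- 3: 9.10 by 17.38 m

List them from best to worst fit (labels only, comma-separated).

2, 1, 3

Ratios: 1 = 55.01 / 29.47 ≈ 1.867; 2 = 49.79 / 28.93 ≈ 1.721; 3 = 17.38 / 9.10 ≈ 1.910.
|Δ from 1.778|: 1 0.089; 2 0.057; 3 0.132.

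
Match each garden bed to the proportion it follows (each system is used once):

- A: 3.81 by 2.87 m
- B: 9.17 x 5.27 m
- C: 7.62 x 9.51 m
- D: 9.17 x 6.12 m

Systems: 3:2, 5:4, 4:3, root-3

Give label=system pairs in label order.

A=4:3, B=root-3, C=5:4, D=3:2

A = 3.81/2.87 ≈ 1.328 → 4:3 (1.333)
B = 9.17/5.27 ≈ 1.740 → root-3 (1.732)
C = 9.51/7.62 ≈ 1.248 → 5:4 (1.250)
D = 9.17/6.12 ≈ 1.498 → 3:2 (1.500)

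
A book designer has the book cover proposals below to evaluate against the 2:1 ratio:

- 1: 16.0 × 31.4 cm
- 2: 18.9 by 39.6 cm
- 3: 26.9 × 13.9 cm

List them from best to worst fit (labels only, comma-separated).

1: 31.4/16.0 ≈ 1.962 → |1.962 − 2.000| = 0.038
2: 39.6/18.9 ≈ 2.095 → |2.095 − 2.000| = 0.095
3: 26.9/13.9 ≈ 1.935 → |1.935 − 2.000| = 0.065

1, 3, 2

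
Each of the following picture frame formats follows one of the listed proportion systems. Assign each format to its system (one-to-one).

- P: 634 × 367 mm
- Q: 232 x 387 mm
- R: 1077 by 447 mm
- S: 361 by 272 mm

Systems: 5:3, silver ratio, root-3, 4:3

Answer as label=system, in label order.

Ratios: P ≈ 1.728; Q ≈ 1.668; R ≈ 2.409; S ≈ 1.327.
Targets: 5:3 ≈ 1.667; silver ratio ≈ 2.414; root-3 ≈ 1.732; 4:3 ≈ 1.333.

P=root-3, Q=5:3, R=silver ratio, S=4:3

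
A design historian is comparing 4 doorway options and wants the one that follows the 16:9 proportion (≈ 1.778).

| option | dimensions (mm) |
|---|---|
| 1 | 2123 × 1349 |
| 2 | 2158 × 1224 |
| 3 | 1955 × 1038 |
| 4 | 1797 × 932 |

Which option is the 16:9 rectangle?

2

Target 16:9 ≈ 1.778.
1: 1.574 (Δ0.204)  2: 1.763 (Δ0.015)  3: 1.883 (Δ0.105)  4: 1.928 (Δ0.150)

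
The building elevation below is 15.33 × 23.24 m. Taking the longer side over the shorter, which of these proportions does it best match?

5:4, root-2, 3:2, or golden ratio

3:2

23.24/15.33 ≈ 1.516. Nearest candidates are 3:2 (1.500, off by 0.016) and root-2 (1.414, off by 0.102).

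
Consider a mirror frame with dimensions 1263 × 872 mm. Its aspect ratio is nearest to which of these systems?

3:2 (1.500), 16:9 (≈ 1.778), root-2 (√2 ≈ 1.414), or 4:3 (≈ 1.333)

root-2

Ratio = 1263 / 872 ≈ 1.448.
Distances: 3:2 1.500 (Δ 0.052); 16:9 1.778 (Δ 0.330); root-2 1.414 (Δ 0.034); 4:3 1.333 (Δ 0.115).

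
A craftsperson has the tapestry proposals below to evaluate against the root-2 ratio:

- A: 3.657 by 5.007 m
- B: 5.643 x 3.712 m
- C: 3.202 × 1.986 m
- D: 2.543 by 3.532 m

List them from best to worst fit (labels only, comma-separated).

Ratios: A = 5.007 / 3.657 ≈ 1.369; B = 5.643 / 3.712 ≈ 1.520; C = 3.202 / 1.986 ≈ 1.612; D = 3.532 / 2.543 ≈ 1.389.
|Δ from 1.414|: A 0.045; B 0.106; C 0.198; D 0.025.

D, A, B, C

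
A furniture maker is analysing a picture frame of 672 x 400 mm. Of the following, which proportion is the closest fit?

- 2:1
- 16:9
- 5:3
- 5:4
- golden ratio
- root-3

Ratio = 672 / 400 ≈ 1.680.
Distances: 2:1 2.000 (Δ 0.320); 16:9 1.778 (Δ 0.098); 5:3 1.667 (Δ 0.013); 5:4 1.250 (Δ 0.430); golden ratio 1.618 (Δ 0.062); root-3 1.732 (Δ 0.052).

5:3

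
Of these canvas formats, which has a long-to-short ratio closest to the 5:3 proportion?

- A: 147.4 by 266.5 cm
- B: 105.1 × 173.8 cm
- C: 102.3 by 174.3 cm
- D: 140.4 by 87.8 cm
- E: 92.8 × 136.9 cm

Target 5:3 ≈ 1.667.
A: 1.808 (Δ0.141)  B: 1.654 (Δ0.013)  C: 1.704 (Δ0.037)  D: 1.599 (Δ0.068)  E: 1.475 (Δ0.192)

B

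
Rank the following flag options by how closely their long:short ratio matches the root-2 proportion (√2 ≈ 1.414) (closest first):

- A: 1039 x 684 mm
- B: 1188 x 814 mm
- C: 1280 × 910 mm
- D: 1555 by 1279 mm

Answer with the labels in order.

C, B, A, D

Ratios: A = 1039 / 684 ≈ 1.519; B = 1188 / 814 ≈ 1.459; C = 1280 / 910 ≈ 1.407; D = 1555 / 1279 ≈ 1.216.
|Δ from 1.414|: A 0.105; B 0.045; C 0.007; D 0.198.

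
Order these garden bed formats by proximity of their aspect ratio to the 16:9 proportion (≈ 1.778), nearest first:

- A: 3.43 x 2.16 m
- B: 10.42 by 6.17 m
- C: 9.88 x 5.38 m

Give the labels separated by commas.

Ratios: A = 3.43 / 2.16 ≈ 1.588; B = 10.42 / 6.17 ≈ 1.689; C = 9.88 / 5.38 ≈ 1.836.
|Δ from 1.778|: A 0.190; B 0.089; C 0.058.

C, B, A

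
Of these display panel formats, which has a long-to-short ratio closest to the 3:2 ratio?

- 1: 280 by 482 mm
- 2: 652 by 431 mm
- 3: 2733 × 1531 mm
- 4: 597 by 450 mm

Ratios (long/short): 1 ≈ 1.721; 2 ≈ 1.513; 3 ≈ 1.785; 4 ≈ 1.327.
3:2 ≈ 1.500; option 2 is nearest (Δ 0.013).

2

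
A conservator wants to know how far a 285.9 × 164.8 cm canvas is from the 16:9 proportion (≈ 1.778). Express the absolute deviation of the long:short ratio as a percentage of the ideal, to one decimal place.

Ratio = 285.9 / 164.8 ≈ 1.7348.
Ideal 16:9 ≈ 1.7778. |1.7348 − 1.7778| / 1.7778 ≈ 2.42% → 2.4%.

2.4%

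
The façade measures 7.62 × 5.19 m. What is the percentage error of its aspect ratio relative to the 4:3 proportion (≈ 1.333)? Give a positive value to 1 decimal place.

Ratio = 7.62 / 5.19 ≈ 1.4682.
Ideal 4:3 ≈ 1.3333. |1.4682 − 1.3333| / 1.3333 ≈ 10.12% → 10.1%.

10.1%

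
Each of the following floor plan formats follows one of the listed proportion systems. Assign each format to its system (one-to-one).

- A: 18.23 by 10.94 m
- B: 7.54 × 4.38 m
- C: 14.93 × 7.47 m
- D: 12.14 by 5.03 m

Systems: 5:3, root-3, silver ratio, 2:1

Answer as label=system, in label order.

A=5:3, B=root-3, C=2:1, D=silver ratio

Ratios: A ≈ 1.666; B ≈ 1.721; C ≈ 1.999; D ≈ 2.414.
Targets: 5:3 ≈ 1.667; root-3 ≈ 1.732; silver ratio ≈ 2.414; 2:1 ≈ 2.000.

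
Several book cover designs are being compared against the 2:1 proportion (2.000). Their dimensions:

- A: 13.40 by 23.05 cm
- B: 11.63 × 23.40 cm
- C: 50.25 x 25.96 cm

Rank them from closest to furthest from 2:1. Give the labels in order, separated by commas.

B, C, A

A: 23.05/13.40 ≈ 1.720 → |1.720 − 2.000| = 0.280
B: 23.40/11.63 ≈ 2.012 → |2.012 − 2.000| = 0.012
C: 50.25/25.96 ≈ 1.936 → |1.936 − 2.000| = 0.064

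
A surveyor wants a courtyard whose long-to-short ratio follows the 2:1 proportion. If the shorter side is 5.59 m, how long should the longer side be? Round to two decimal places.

11.18 m

2:1 = 2.00000.
Longer side = 5.59 × 2.00000 ≈ 11.1800 → 11.18 m.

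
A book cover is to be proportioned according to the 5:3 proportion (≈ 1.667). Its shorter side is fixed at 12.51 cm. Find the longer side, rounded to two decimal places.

5:3 ≈ 1.66667.
Longer side = 12.51 × 1.66667 ≈ 20.8500 → 20.85 cm.

20.85 cm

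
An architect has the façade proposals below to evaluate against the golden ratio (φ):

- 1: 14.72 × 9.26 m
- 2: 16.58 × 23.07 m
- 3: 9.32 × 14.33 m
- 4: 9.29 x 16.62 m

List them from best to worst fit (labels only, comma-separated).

1, 3, 4, 2

1: 14.72/9.26 ≈ 1.590 → |1.590 − 1.618| = 0.028
2: 23.07/16.58 ≈ 1.391 → |1.391 − 1.618| = 0.227
3: 14.33/9.32 ≈ 1.538 → |1.538 − 1.618| = 0.080
4: 16.62/9.29 ≈ 1.789 → |1.789 − 1.618| = 0.171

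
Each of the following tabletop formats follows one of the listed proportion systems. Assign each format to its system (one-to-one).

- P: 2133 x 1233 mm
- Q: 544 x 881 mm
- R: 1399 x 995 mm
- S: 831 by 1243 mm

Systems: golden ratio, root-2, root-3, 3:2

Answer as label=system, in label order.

Ratios: P ≈ 1.730; Q ≈ 1.619; R ≈ 1.406; S ≈ 1.496.
Targets: golden ratio ≈ 1.618; root-2 ≈ 1.414; root-3 ≈ 1.732; 3:2 ≈ 1.500.

P=root-3, Q=golden ratio, R=root-2, S=3:2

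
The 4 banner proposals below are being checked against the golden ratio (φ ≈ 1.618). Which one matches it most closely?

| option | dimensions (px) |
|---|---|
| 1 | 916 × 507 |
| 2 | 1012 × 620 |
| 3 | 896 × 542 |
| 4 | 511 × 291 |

Target golden ratio ≈ 1.618.
1: 1.807 (Δ0.189)  2: 1.632 (Δ0.014)  3: 1.653 (Δ0.035)  4: 1.756 (Δ0.138)

2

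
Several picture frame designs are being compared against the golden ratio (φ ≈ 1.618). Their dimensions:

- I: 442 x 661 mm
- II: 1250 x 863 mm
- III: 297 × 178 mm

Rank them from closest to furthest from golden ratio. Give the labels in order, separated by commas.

Ratios: I = 661 / 442 ≈ 1.495; II = 1250 / 863 ≈ 1.448; III = 297 / 178 ≈ 1.669.
|Δ from 1.618|: I 0.123; II 0.170; III 0.051.

III, I, II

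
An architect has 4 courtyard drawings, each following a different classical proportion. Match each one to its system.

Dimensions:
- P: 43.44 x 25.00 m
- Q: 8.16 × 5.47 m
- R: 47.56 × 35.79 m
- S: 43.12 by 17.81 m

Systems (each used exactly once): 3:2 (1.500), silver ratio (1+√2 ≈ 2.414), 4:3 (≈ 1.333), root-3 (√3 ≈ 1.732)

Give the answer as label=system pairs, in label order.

P = 43.44/25.00 ≈ 1.738 → root-3 (1.732)
Q = 8.16/5.47 ≈ 1.492 → 3:2 (1.500)
R = 47.56/35.79 ≈ 1.329 → 4:3 (1.333)
S = 43.12/17.81 ≈ 2.421 → silver ratio (2.414)

P=root-3, Q=3:2, R=4:3, S=silver ratio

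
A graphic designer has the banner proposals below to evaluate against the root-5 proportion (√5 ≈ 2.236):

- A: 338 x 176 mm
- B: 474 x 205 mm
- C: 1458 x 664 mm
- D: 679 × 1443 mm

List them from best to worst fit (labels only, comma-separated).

C, B, D, A

A: 338/176 ≈ 1.920 → |1.920 − 2.236| = 0.316
B: 474/205 ≈ 2.312 → |2.312 − 2.236| = 0.076
C: 1458/664 ≈ 2.196 → |2.196 − 2.236| = 0.040
D: 1443/679 ≈ 2.125 → |2.125 − 2.236| = 0.111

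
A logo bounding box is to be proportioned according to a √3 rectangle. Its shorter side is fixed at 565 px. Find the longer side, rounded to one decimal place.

978.6 px

root-3 ≈ 1.73205.
Longer side = 565 × 1.73205 ≈ 978.608 → 978.6 px.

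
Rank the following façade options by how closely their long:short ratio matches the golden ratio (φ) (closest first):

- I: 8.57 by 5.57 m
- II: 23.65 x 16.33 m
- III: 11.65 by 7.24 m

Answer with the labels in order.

Ratios: I = 8.57 / 5.57 ≈ 1.539; II = 23.65 / 16.33 ≈ 1.448; III = 11.65 / 7.24 ≈ 1.609.
|Δ from 1.618|: I 0.079; II 0.170; III 0.009.

III, I, II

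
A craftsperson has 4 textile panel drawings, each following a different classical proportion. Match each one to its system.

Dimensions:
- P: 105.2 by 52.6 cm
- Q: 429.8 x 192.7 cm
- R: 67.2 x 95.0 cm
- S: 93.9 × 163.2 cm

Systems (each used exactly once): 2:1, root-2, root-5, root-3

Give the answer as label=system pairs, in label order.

P=2:1, Q=root-5, R=root-2, S=root-3

P = 105.2/52.6 ≈ 2.000 → 2:1 (2.000)
Q = 429.8/192.7 ≈ 2.230 → root-5 (2.236)
R = 95.0/67.2 ≈ 1.414 → root-2 (1.414)
S = 163.2/93.9 ≈ 1.738 → root-3 (1.732)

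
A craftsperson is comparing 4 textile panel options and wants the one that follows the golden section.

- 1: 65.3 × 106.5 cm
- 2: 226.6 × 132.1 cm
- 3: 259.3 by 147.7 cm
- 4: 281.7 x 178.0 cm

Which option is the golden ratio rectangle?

1

Ratios (long/short): 1 ≈ 1.631; 2 ≈ 1.715; 3 ≈ 1.756; 4 ≈ 1.583.
golden ratio ≈ 1.618; option 1 is nearest (Δ 0.013).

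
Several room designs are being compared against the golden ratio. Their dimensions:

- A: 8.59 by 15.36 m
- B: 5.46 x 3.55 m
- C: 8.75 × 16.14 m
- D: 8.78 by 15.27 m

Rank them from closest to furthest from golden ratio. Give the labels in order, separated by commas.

B, D, A, C

Ratios: A = 15.36 / 8.59 ≈ 1.788; B = 5.46 / 3.55 ≈ 1.538; C = 16.14 / 8.75 ≈ 1.845; D = 15.27 / 8.78 ≈ 1.739.
|Δ from 1.618|: A 0.170; B 0.080; C 0.227; D 0.121.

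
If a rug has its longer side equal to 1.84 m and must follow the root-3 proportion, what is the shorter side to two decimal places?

root-3 ≈ 1.73205.
Shorter side = 1.84 ÷ 1.73205 ≈ 1.0623 → 1.06 m.

1.06 m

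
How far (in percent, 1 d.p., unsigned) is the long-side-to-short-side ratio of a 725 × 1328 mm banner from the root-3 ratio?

5.8%

Ratio = 1328 / 725 ≈ 1.8317.
Ideal root-3 ≈ 1.7321. |1.8317 − 1.7321| / 1.7321 ≈ 5.75% → 5.8%.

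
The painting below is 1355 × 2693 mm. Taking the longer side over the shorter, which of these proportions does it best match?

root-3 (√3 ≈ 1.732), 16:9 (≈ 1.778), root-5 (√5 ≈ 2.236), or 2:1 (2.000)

Ratio = 2693 / 1355 ≈ 1.987.
Distances: root-3 1.732 (Δ 0.255); 16:9 1.778 (Δ 0.209); root-5 2.236 (Δ 0.249); 2:1 2.000 (Δ 0.013).

2:1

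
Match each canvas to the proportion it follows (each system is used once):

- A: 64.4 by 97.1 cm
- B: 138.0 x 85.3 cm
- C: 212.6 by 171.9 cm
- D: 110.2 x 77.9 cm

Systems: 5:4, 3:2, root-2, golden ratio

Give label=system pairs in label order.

A=3:2, B=golden ratio, C=5:4, D=root-2

Ratios: A ≈ 1.508; B ≈ 1.618; C ≈ 1.237; D ≈ 1.415.
Targets: 5:4 ≈ 1.250; 3:2 ≈ 1.500; root-2 ≈ 1.414; golden ratio ≈ 1.618.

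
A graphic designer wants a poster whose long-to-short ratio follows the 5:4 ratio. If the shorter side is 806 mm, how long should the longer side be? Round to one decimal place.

1007.5 mm

5:4 = 1.25000.
Longer side = 806 × 1.25000 ≈ 1007.500 → 1007.5 mm.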